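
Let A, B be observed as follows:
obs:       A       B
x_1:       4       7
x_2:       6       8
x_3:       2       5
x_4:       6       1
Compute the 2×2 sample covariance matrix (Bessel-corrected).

Step 1 — column means:
  mean(A) = (4 + 6 + 2 + 6) / 4 = 18/4 = 4.5
  mean(B) = (7 + 8 + 5 + 1) / 4 = 21/4 = 5.25

Step 2 — sample covariance S[i,j] = (1/(n-1)) · Σ_k (x_{k,i} - mean_i) · (x_{k,j} - mean_j), with n-1 = 3.
  S[A,A] = ((-0.5)·(-0.5) + (1.5)·(1.5) + (-2.5)·(-2.5) + (1.5)·(1.5)) / 3 = 11/3 = 3.6667
  S[A,B] = ((-0.5)·(1.75) + (1.5)·(2.75) + (-2.5)·(-0.25) + (1.5)·(-4.25)) / 3 = -2.5/3 = -0.8333
  S[B,B] = ((1.75)·(1.75) + (2.75)·(2.75) + (-0.25)·(-0.25) + (-4.25)·(-4.25)) / 3 = 28.75/3 = 9.5833

S is symmetric (S[j,i] = S[i,j]). Assembling:

S = [[3.6667, -0.8333],
 [-0.8333, 9.5833]]


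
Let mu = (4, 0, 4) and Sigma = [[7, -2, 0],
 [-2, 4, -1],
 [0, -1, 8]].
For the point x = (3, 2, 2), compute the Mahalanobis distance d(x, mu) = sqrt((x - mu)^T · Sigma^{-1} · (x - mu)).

Step 1 — centre the observation: (x - mu) = (-1, 2, -2).

Step 2 — invert Sigma (cofactor / det for 3×3, or solve directly):
  Sigma^{-1} = [[0.1676, 0.0865, 0.0108],
 [0.0865, 0.3027, 0.0378],
 [0.0108, 0.0378, 0.1297]].

Step 3 — form the quadratic (x - mu)^T · Sigma^{-1} · (x - mu):
  Sigma^{-1} · (x - mu) = (-0.0162, 0.4432, -0.1946).
  (x - mu)^T · [Sigma^{-1} · (x - mu)] = (-1)·(-0.0162) + (2)·(0.4432) + (-2)·(-0.1946) = 1.2919.

Step 4 — take square root: d = √(1.2919) ≈ 1.1366.

d(x, mu) = √(1.2919) ≈ 1.1366


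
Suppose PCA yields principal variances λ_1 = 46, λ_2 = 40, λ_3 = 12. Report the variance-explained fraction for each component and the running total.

Step 1 — total variance = trace(Sigma) = Σ λ_i = 46 + 40 + 12 = 98.

Step 2 — fraction explained by component i = λ_i / Σ λ:
  PC1: 46/98 = 0.4694
  PC2: 40/98 = 0.4082
  PC3: 12/98 = 0.1224

Step 3 — cumulative fraction after k components = (λ_1 + ... + λ_k) / Σ λ:
  k = 1: 46/98 = 0.4694
  k = 2: (46 + 40)/98 = 86/98 = 0.8776
  k = 3: (46 + 40 + 12)/98 = 98/98 = 1

Summary (fraction, with percent):

explained: PC1 0.4694 (46.94%), PC2 0.4082 (40.82%), PC3 0.1224 (12.24%);  cumulative: 0.4694, 0.8776, 1


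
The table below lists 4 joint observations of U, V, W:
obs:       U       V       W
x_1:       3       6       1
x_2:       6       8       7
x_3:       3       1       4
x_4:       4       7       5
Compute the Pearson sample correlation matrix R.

Step 1 — column means:
  mean(U) = (3 + 6 + 3 + 4) / 4 = 16/4 = 4
  mean(V) = (6 + 8 + 1 + 7) / 4 = 22/4 = 5.5
  mean(W) = (1 + 7 + 4 + 5) / 4 = 17/4 = 4.25

Step 2 — sample variances and covariances s[i,j] = (1/(n-1)) · Σ_k (x_{k,i} - mean_i) · (x_{k,j} - mean_j), with n-1 = 3:
  s[U,U] = ((-1)·(-1) + (2)·(2) + (-1)·(-1) + (0)·(0)) / 3 = 6/3 = 2
  s[U,V] = ((-1)·(0.5) + (2)·(2.5) + (-1)·(-4.5) + (0)·(1.5)) / 3 = 9/3 = 3
  s[U,W] = ((-1)·(-3.25) + (2)·(2.75) + (-1)·(-0.25) + (0)·(0.75)) / 3 = 9/3 = 3
  s[V,V] = ((0.5)·(0.5) + (2.5)·(2.5) + (-4.5)·(-4.5) + (1.5)·(1.5)) / 3 = 29/3 = 9.6667
  s[V,W] = ((0.5)·(-3.25) + (2.5)·(2.75) + (-4.5)·(-0.25) + (1.5)·(0.75)) / 3 = 7.5/3 = 2.5
  s[W,W] = ((-3.25)·(-3.25) + (2.75)·(2.75) + (-0.25)·(-0.25) + (0.75)·(0.75)) / 3 = 18.75/3 = 6.25
  Sample standard deviations s_i = √(s[i,i]):
  s(U) = √(2) = 1.4142
  s(V) = √(9.6667) = 3.1091
  s(W) = √(6.25) = 2.5

Step 3 — r_{ij} = s_{ij} / (s_i · s_j):
  r[U,U] = 1 (diagonal).
  r[U,V] = 3 / (1.4142 · 3.1091) = 3 / 4.397 = 0.6823
  r[U,W] = 3 / (1.4142 · 2.5) = 3 / 3.5355 = 0.8485
  r[V,V] = 1 (diagonal).
  r[V,W] = 2.5 / (3.1091 · 2.5) = 2.5 / 7.7728 = 0.3216
  r[W,W] = 1 (diagonal).

R is symmetric with unit diagonal. Assembling:

R = [[1, 0.6823, 0.8485],
 [0.6823, 1, 0.3216],
 [0.8485, 0.3216, 1]]


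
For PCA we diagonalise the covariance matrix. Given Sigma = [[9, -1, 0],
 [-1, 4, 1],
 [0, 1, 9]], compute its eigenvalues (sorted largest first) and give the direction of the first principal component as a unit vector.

Step 1 — characteristic polynomial p(λ) = det(λI - Sigma) = λ³ - tr·λ² + c_1·λ - det, where tr = trace, c_1 = sum of the principal 2×2 minors, det = det(Sigma):
  tr = 9 + 4 + 9 = 22,
  c_1 = (9·4 - (-1)²) + (9·9 - (0)²) + (4·9 - (1)²) = 35 + 81 + 35 = 151,
  det = 9·(4·9 - (1)²) - (-1)·((-1)·9 - (1)·(0)) + (0)·((-1)·(1) - 4·(0)) = 9·(35) - (-1)·(-9) + (0)·(-1) = 306.
  So p(λ) = λ³ - 22λ² + 151λ - 306.
Step 2 — look for an integer root (rational root theorem: any rational root is an integer divisor of 306). Testing λ = 9:
  p(9) = 729 - 1782 + 1359 - 306 = 0  ✓
  Dividing out (λ - 9): p(λ) = (λ - 9)(λ² - 13λ + 34).
Step 3 — remaining eigenvalues from the quadratic λ² - 13λ + 34 = 0:
  Δ = 13² - 4·34 = 169 - 136 = 33,  λ = (13 ± √33)/2 = (13 ± 5.7446)/2 ≈ 9.3723 or 3.6277.
  Sorted: λ_1 = 9.3723,  λ_2 = 9,  λ_3 = 3.6277  (check: sum = 22 = tr ✓).

Step 4 — unit eigenvector for λ_1 ≈ 9.3723: v spans the null space of (Sigma - λ_1 I), whose rows are
  r_1 = (-0.3723, -1, 0),  r_2 = (-1, -5.3723, 1),  r_3 = (0, 1, -0.3723).
  v is orthogonal to every row, so take v ∝ r_1 × r_2 = ((-1)·(1) - (0)·(-5.3723), (0)·(-1) - (-0.3723)·(1), (-0.3723)·(-5.3723) - (-1)·(-1)) ≈ (-1, 0.3723, 1).
  Rescale (multiply by -1 so the first nonzero entry is positive): u = (1, -0.3723, -1).
  ||u|| = √((1)² + (-0.3723)² + (-1)²) = √(2.1386) ≈ 1.4624,  v_1 = u/||u|| ≈ (0.6838, -0.2546, -0.6838) (||v_1|| = 1).

λ_1 = 9.3723,  λ_2 = 9,  λ_3 = 3.6277;  v_1 ≈ (0.6838, -0.2546, -0.6838)


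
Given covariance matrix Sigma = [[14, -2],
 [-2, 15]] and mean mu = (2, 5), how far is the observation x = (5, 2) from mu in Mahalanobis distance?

Step 1 — centre the observation: (x - mu) = (3, -3).

Step 2 — invert Sigma. det(Sigma) = 14·15 - (-2)² = 206.
  Sigma^{-1} = (1/det) · [[d, -b], [-b, a]] = [[0.0728, 0.0097],
 [0.0097, 0.068]].

Step 3 — form the quadratic (x - mu)^T · Sigma^{-1} · (x - mu):
  Sigma^{-1} · (x - mu) = (0.1893, -0.1748).
  (x - mu)^T · [Sigma^{-1} · (x - mu)] = (3)·(0.1893) + (-3)·(-0.1748) = 1.0922.

Step 4 — take square root: d = √(1.0922) ≈ 1.0451.

d(x, mu) = √(1.0922) ≈ 1.0451


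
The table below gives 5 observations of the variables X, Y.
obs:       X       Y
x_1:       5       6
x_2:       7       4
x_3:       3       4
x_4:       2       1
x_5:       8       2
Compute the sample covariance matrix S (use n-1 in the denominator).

Step 1 — column means:
  mean(X) = (5 + 7 + 3 + 2 + 8) / 5 = 25/5 = 5
  mean(Y) = (6 + 4 + 4 + 1 + 2) / 5 = 17/5 = 3.4

Step 2 — sample covariance S[i,j] = (1/(n-1)) · Σ_k (x_{k,i} - mean_i) · (x_{k,j} - mean_j), with n-1 = 4.
  S[X,X] = ((0)·(0) + (2)·(2) + (-2)·(-2) + (-3)·(-3) + (3)·(3)) / 4 = 26/4 = 6.5
  S[X,Y] = ((0)·(2.6) + (2)·(0.6) + (-2)·(0.6) + (-3)·(-2.4) + (3)·(-1.4)) / 4 = 3/4 = 0.75
  S[Y,Y] = ((2.6)·(2.6) + (0.6)·(0.6) + (0.6)·(0.6) + (-2.4)·(-2.4) + (-1.4)·(-1.4)) / 4 = 15.2/4 = 3.8

S is symmetric (S[j,i] = S[i,j]). Assembling:

S = [[6.5, 0.75],
 [0.75, 3.8]]


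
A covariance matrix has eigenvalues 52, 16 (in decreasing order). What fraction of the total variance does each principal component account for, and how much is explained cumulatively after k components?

Step 1 — total variance = trace(Sigma) = Σ λ_i = 52 + 16 = 68.

Step 2 — fraction explained by component i = λ_i / Σ λ:
  PC1: 52/68 = 0.7647
  PC2: 16/68 = 0.2353

Step 3 — cumulative fraction after k components = (λ_1 + ... + λ_k) / Σ λ:
  k = 1: 52/68 = 0.7647
  k = 2: (52 + 16)/68 = 68/68 = 1

Summary (fraction, with percent):

explained: PC1 0.7647 (76.47%), PC2 0.2353 (23.53%);  cumulative: 0.7647, 1


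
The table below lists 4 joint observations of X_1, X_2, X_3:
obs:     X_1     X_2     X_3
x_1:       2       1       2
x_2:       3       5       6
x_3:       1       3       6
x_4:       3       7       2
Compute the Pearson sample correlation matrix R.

Step 1 — column means:
  mean(X_1) = (2 + 3 + 1 + 3) / 4 = 9/4 = 2.25
  mean(X_2) = (1 + 5 + 3 + 7) / 4 = 16/4 = 4
  mean(X_3) = (2 + 6 + 6 + 2) / 4 = 16/4 = 4

Step 2 — sample variances and covariances s[i,j] = (1/(n-1)) · Σ_k (x_{k,i} - mean_i) · (x_{k,j} - mean_j), with n-1 = 3:
  s[X_1,X_1] = ((-0.25)·(-0.25) + (0.75)·(0.75) + (-1.25)·(-1.25) + (0.75)·(0.75)) / 3 = 2.75/3 = 0.9167
  s[X_1,X_2] = ((-0.25)·(-3) + (0.75)·(1) + (-1.25)·(-1) + (0.75)·(3)) / 3 = 5/3 = 1.6667
  s[X_1,X_3] = ((-0.25)·(-2) + (0.75)·(2) + (-1.25)·(2) + (0.75)·(-2)) / 3 = -2/3 = -0.6667
  s[X_2,X_2] = ((-3)·(-3) + (1)·(1) + (-1)·(-1) + (3)·(3)) / 3 = 20/3 = 6.6667
  s[X_2,X_3] = ((-3)·(-2) + (1)·(2) + (-1)·(2) + (3)·(-2)) / 3 = 0/3 = 0
  s[X_3,X_3] = ((-2)·(-2) + (2)·(2) + (2)·(2) + (-2)·(-2)) / 3 = 16/3 = 5.3333
  Sample standard deviations s_i = √(s[i,i]):
  s(X_1) = √(0.9167) = 0.9574
  s(X_2) = √(6.6667) = 2.582
  s(X_3) = √(5.3333) = 2.3094

Step 3 — r_{ij} = s_{ij} / (s_i · s_j):
  r[X_1,X_1] = 1 (diagonal).
  r[X_1,X_2] = 1.6667 / (0.9574 · 2.582) = 1.6667 / 2.4721 = 0.6742
  r[X_1,X_3] = -0.6667 / (0.9574 · 2.3094) = -0.6667 / 2.2111 = -0.3015
  r[X_2,X_2] = 1 (diagonal).
  r[X_2,X_3] = 0 / (2.582 · 2.3094) = 0 / 5.9628 = 0
  r[X_3,X_3] = 1 (diagonal).

R is symmetric with unit diagonal. Assembling:

R = [[1, 0.6742, -0.3015],
 [0.6742, 1, 0],
 [-0.3015, 0, 1]]


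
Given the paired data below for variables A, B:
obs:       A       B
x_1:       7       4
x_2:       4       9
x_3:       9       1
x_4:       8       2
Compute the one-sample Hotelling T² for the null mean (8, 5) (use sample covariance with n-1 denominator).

Step 1 — sample mean vector:
  mean(A) = (7 + 4 + 9 + 8) / 4 = 28/4 = 7
  mean(B) = (4 + 9 + 1 + 2) / 4 = 16/4 = 4
  x̄ = (7, 4),  deviation x̄ - mu_0 = (7, 4) - (8, 5) = (-1, -1).

Step 2 — sample covariance matrix, S[i,j] = (1/(n-1)) · Σ_k (x_{k,i} - mean_i) · (x_{k,j} - mean_j), divisor n-1 = 3:
  S[A,A] = ((0)·(0) + (-3)·(-3) + (2)·(2) + (1)·(1)) / 3 = 14/3 = 4.6667
  S[A,B] = ((0)·(0) + (-3)·(5) + (2)·(-3) + (1)·(-2)) / 3 = -23/3 = -7.6667
  S[B,B] = ((0)·(0) + (5)·(5) + (-3)·(-3) + (-2)·(-2)) / 3 = 38/3 = 12.6667
  S = [[4.6667, -7.6667],
 [-7.6667, 12.6667]].

Step 3 — invert S. det(S) = 4.6667·12.6667 - (-7.6667)² = 0.3333.
  S^{-1} = (1/det) · [[d, -b], [-b, a]] = [[38, 23],
 [23, 14]].

Step 4 — quadratic form (x̄ - mu_0)^T · S^{-1} · (x̄ - mu_0):
  S^{-1} · (x̄ - mu_0) = (-61, -37),
  (x̄ - mu_0)^T · [...] = (-1)·(-61) + (-1)·(-37) = 98.

Step 5 — scale by n: T² = 4 · 98 = 392.

T² ≈ 392


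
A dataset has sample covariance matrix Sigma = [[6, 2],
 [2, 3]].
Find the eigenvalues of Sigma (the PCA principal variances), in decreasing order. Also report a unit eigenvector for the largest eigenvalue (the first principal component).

Step 1 — characteristic polynomial of 2×2 Sigma:
  det(Sigma - λI) = λ² - trace · λ + det = 0.
  trace = 6 + 3 = 9, det = 6·3 - (2)² = 14.
Step 2 — discriminant:
  Δ = trace² - 4·det = 81 - 56 = 25.
Step 3 — eigenvalues:
  λ = (trace ± √Δ)/2 = (9 ± 5)/2,
  λ_1 = 7,  λ_2 = 2.

Step 4 — unit eigenvector for λ_1: solve (Sigma - λ_1 I)v = 0. First row:
  (6 - 7)·v_x + (2)·v_y = 0, i.e. (-1)·v_x + (2)·v_y = 0,
  so v ∝ (b, λ_1 - a) = (2, 1) = u.
  ||u|| = √((2)² + (1)²) = √(5) ≈ 2.2361,
  v_1 = u/||u|| ≈ (0.8944, 0.4472) (||v_1|| = 1).

λ_1 = 7,  λ_2 = 2;  v_1 ≈ (0.8944, 0.4472)


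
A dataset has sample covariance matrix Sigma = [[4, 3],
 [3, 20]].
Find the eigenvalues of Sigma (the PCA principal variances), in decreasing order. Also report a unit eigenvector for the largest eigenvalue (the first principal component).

Step 1 — characteristic polynomial of 2×2 Sigma:
  det(Sigma - λI) = λ² - trace · λ + det = 0.
  trace = 4 + 20 = 24, det = 4·20 - (3)² = 71.
Step 2 — discriminant:
  Δ = trace² - 4·det = 576 - 284 = 292.
Step 3 — eigenvalues:
  λ = (trace ± √Δ)/2 = (24 ± 17.088)/2,
  λ_1 = 20.544,  λ_2 = 3.456.

Step 4 — unit eigenvector for λ_1: solve (Sigma - λ_1 I)v = 0. First row:
  (4 - 20.544)·v_x + (3)·v_y = 0, i.e. (-16.544)·v_x + (3)·v_y = 0,
  so v ∝ (b, λ_1 - a) = (3, 16.544) = u.
  ||u|| = √((3)² + (16.544)²) = √(282.7041) ≈ 16.8138,
  v_1 = u/||u|| ≈ (0.1784, 0.984) (||v_1|| = 1).

λ_1 = 20.544,  λ_2 = 3.456;  v_1 ≈ (0.1784, 0.984)


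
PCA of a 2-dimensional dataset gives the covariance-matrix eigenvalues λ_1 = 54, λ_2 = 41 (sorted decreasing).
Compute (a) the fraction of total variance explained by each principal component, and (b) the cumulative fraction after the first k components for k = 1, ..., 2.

Step 1 — total variance = trace(Sigma) = Σ λ_i = 54 + 41 = 95.

Step 2 — fraction explained by component i = λ_i / Σ λ:
  PC1: 54/95 = 0.5684
  PC2: 41/95 = 0.4316

Step 3 — cumulative fraction after k components = (λ_1 + ... + λ_k) / Σ λ:
  k = 1: 54/95 = 0.5684
  k = 2: (54 + 41)/95 = 95/95 = 1

Summary (fraction, with percent):

explained: PC1 0.5684 (56.84%), PC2 0.4316 (43.16%);  cumulative: 0.5684, 1


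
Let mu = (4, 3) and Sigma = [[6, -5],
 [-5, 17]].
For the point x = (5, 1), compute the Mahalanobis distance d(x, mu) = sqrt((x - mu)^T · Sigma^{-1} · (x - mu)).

Step 1 — centre the observation: (x - mu) = (1, -2).

Step 2 — invert Sigma. det(Sigma) = 6·17 - (-5)² = 77.
  Sigma^{-1} = (1/det) · [[d, -b], [-b, a]] = [[0.2208, 0.0649],
 [0.0649, 0.0779]].

Step 3 — form the quadratic (x - mu)^T · Sigma^{-1} · (x - mu):
  Sigma^{-1} · (x - mu) = (0.0909, -0.0909).
  (x - mu)^T · [Sigma^{-1} · (x - mu)] = (1)·(0.0909) + (-2)·(-0.0909) = 0.2727.

Step 4 — take square root: d = √(0.2727) ≈ 0.5222.

d(x, mu) = √(0.2727) ≈ 0.5222


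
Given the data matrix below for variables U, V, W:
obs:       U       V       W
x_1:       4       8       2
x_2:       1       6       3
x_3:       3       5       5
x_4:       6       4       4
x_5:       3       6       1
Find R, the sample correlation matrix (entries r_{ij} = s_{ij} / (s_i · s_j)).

Step 1 — column means:
  mean(U) = (4 + 1 + 3 + 6 + 3) / 5 = 17/5 = 3.4
  mean(V) = (8 + 6 + 5 + 4 + 6) / 5 = 29/5 = 5.8
  mean(W) = (2 + 3 + 5 + 4 + 1) / 5 = 15/5 = 3

Step 2 — sample variances and covariances s[i,j] = (1/(n-1)) · Σ_k (x_{k,i} - mean_i) · (x_{k,j} - mean_j), with n-1 = 4:
  s[U,U] = ((0.6)·(0.6) + (-2.4)·(-2.4) + (-0.4)·(-0.4) + (2.6)·(2.6) + (-0.4)·(-0.4)) / 4 = 13.2/4 = 3.3
  s[U,V] = ((0.6)·(2.2) + (-2.4)·(0.2) + (-0.4)·(-0.8) + (2.6)·(-1.8) + (-0.4)·(0.2)) / 4 = -3.6/4 = -0.9
  s[U,W] = ((0.6)·(-1) + (-2.4)·(0) + (-0.4)·(2) + (2.6)·(1) + (-0.4)·(-2)) / 4 = 2/4 = 0.5
  s[V,V] = ((2.2)·(2.2) + (0.2)·(0.2) + (-0.8)·(-0.8) + (-1.8)·(-1.8) + (0.2)·(0.2)) / 4 = 8.8/4 = 2.2
  s[V,W] = ((2.2)·(-1) + (0.2)·(0) + (-0.8)·(2) + (-1.8)·(1) + (0.2)·(-2)) / 4 = -6/4 = -1.5
  s[W,W] = ((-1)·(-1) + (0)·(0) + (2)·(2) + (1)·(1) + (-2)·(-2)) / 4 = 10/4 = 2.5
  Sample standard deviations s_i = √(s[i,i]):
  s(U) = √(3.3) = 1.8166
  s(V) = √(2.2) = 1.4832
  s(W) = √(2.5) = 1.5811

Step 3 — r_{ij} = s_{ij} / (s_i · s_j):
  r[U,U] = 1 (diagonal).
  r[U,V] = -0.9 / (1.8166 · 1.4832) = -0.9 / 2.6944 = -0.334
  r[U,W] = 0.5 / (1.8166 · 1.5811) = 0.5 / 2.8723 = 0.1741
  r[V,V] = 1 (diagonal).
  r[V,W] = -1.5 / (1.4832 · 1.5811) = -1.5 / 2.3452 = -0.6396
  r[W,W] = 1 (diagonal).

R is symmetric with unit diagonal. Assembling:

R = [[1, -0.334, 0.1741],
 [-0.334, 1, -0.6396],
 [0.1741, -0.6396, 1]]


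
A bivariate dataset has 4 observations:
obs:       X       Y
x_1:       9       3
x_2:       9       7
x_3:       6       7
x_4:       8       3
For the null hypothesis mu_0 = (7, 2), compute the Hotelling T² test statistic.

Step 1 — sample mean vector:
  mean(X) = (9 + 9 + 6 + 8) / 4 = 32/4 = 8
  mean(Y) = (3 + 7 + 7 + 3) / 4 = 20/4 = 5
  x̄ = (8, 5),  deviation x̄ - mu_0 = (8, 5) - (7, 2) = (1, 3).

Step 2 — sample covariance matrix, S[i,j] = (1/(n-1)) · Σ_k (x_{k,i} - mean_i) · (x_{k,j} - mean_j), divisor n-1 = 3:
  S[X,X] = ((1)·(1) + (1)·(1) + (-2)·(-2) + (0)·(0)) / 3 = 6/3 = 2
  S[X,Y] = ((1)·(-2) + (1)·(2) + (-2)·(2) + (0)·(-2)) / 3 = -4/3 = -1.3333
  S[Y,Y] = ((-2)·(-2) + (2)·(2) + (2)·(2) + (-2)·(-2)) / 3 = 16/3 = 5.3333
  S = [[2, -1.3333],
 [-1.3333, 5.3333]].

Step 3 — invert S. det(S) = 2·5.3333 - (-1.3333)² = 8.8889.
  S^{-1} = (1/det) · [[d, -b], [-b, a]] = [[0.6, 0.15],
 [0.15, 0.225]].

Step 4 — quadratic form (x̄ - mu_0)^T · S^{-1} · (x̄ - mu_0):
  S^{-1} · (x̄ - mu_0) = (1.05, 0.825),
  (x̄ - mu_0)^T · [...] = (1)·(1.05) + (3)·(0.825) = 3.525.

Step 5 — scale by n: T² = 4 · 3.525 = 14.1.

T² ≈ 14.1


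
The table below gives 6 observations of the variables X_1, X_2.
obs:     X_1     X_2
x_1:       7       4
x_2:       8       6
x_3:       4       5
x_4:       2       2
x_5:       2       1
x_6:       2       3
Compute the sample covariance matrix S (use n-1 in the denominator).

Step 1 — column means:
  mean(X_1) = (7 + 8 + 4 + 2 + 2 + 2) / 6 = 25/6 = 4.1667
  mean(X_2) = (4 + 6 + 5 + 2 + 1 + 3) / 6 = 21/6 = 3.5

Step 2 — sample covariance S[i,j] = (1/(n-1)) · Σ_k (x_{k,i} - mean_i) · (x_{k,j} - mean_j), with n-1 = 5.
  S[X_1,X_1] = ((2.8333)·(2.8333) + (3.8333)·(3.8333) + (-0.1667)·(-0.1667) + (-2.1667)·(-2.1667) + (-2.1667)·(-2.1667) + (-2.1667)·(-2.1667)) / 5 = 36.8333/5 = 7.3667
  S[X_1,X_2] = ((2.8333)·(0.5) + (3.8333)·(2.5) + (-0.1667)·(1.5) + (-2.1667)·(-1.5) + (-2.1667)·(-2.5) + (-2.1667)·(-0.5)) / 5 = 20.5/5 = 4.1
  S[X_2,X_2] = ((0.5)·(0.5) + (2.5)·(2.5) + (1.5)·(1.5) + (-1.5)·(-1.5) + (-2.5)·(-2.5) + (-0.5)·(-0.5)) / 5 = 17.5/5 = 3.5

S is symmetric (S[j,i] = S[i,j]). Assembling:

S = [[7.3667, 4.1],
 [4.1, 3.5]]


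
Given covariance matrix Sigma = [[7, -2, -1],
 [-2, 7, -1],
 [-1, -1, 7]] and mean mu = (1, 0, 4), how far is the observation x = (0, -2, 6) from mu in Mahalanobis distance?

Step 1 — centre the observation: (x - mu) = (-1, -2, 2).

Step 2 — invert Sigma (cofactor / det for 3×3, or solve directly):
  Sigma^{-1} = [[0.1616, 0.0505, 0.0303],
 [0.0505, 0.1616, 0.0303],
 [0.0303, 0.0303, 0.1515]].

Step 3 — form the quadratic (x - mu)^T · Sigma^{-1} · (x - mu):
  Sigma^{-1} · (x - mu) = (-0.202, -0.3131, 0.2121).
  (x - mu)^T · [Sigma^{-1} · (x - mu)] = (-1)·(-0.202) + (-2)·(-0.3131) + (2)·(0.2121) = 1.2525.

Step 4 — take square root: d = √(1.2525) ≈ 1.1192.

d(x, mu) = √(1.2525) ≈ 1.1192


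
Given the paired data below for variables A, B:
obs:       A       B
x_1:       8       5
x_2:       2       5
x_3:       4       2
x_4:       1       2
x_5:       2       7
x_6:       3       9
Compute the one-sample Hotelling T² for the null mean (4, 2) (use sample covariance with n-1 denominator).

Step 1 — sample mean vector:
  mean(A) = (8 + 2 + 4 + 1 + 2 + 3) / 6 = 20/6 = 3.3333
  mean(B) = (5 + 5 + 2 + 2 + 7 + 9) / 6 = 30/6 = 5
  x̄ = (3.3333, 5),  deviation x̄ - mu_0 = (3.3333, 5) - (4, 2) = (-0.6667, 3).

Step 2 — sample covariance matrix, S[i,j] = (1/(n-1)) · Σ_k (x_{k,i} - mean_i) · (x_{k,j} - mean_j), divisor n-1 = 5:
  S[A,A] = ((4.6667)·(4.6667) + (-1.3333)·(-1.3333) + (0.6667)·(0.6667) + (-2.3333)·(-2.3333) + (-1.3333)·(-1.3333) + (-0.3333)·(-0.3333)) / 5 = 31.3333/5 = 6.2667
  S[A,B] = ((4.6667)·(0) + (-1.3333)·(0) + (0.6667)·(-3) + (-2.3333)·(-3) + (-1.3333)·(2) + (-0.3333)·(4)) / 5 = 1/5 = 0.2
  S[B,B] = ((0)·(0) + (0)·(0) + (-3)·(-3) + (-3)·(-3) + (2)·(2) + (4)·(4)) / 5 = 38/5 = 7.6
  S = [[6.2667, 0.2],
 [0.2, 7.6]].

Step 3 — invert S. det(S) = 6.2667·7.6 - (0.2)² = 47.5867.
  S^{-1} = (1/det) · [[d, -b], [-b, a]] = [[0.1597, -0.0042],
 [-0.0042, 0.1317]].

Step 4 — quadratic form (x̄ - mu_0)^T · S^{-1} · (x̄ - mu_0):
  S^{-1} · (x̄ - mu_0) = (-0.1191, 0.3979),
  (x̄ - mu_0)^T · [...] = (-0.6667)·(-0.1191) + (3)·(0.3979) = 1.273.

Step 5 — scale by n: T² = 6 · 1.273 = 7.638.

T² ≈ 7.638


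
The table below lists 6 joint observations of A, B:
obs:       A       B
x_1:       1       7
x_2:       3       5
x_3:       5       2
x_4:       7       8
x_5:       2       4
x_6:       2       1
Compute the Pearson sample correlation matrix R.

Step 1 — column means:
  mean(A) = (1 + 3 + 5 + 7 + 2 + 2) / 6 = 20/6 = 3.3333
  mean(B) = (7 + 5 + 2 + 8 + 4 + 1) / 6 = 27/6 = 4.5

Step 2 — sample variances and covariances s[i,j] = (1/(n-1)) · Σ_k (x_{k,i} - mean_i) · (x_{k,j} - mean_j), with n-1 = 5:
  s[A,A] = ((-2.3333)·(-2.3333) + (-0.3333)·(-0.3333) + (1.6667)·(1.6667) + (3.6667)·(3.6667) + (-1.3333)·(-1.3333) + (-1.3333)·(-1.3333)) / 5 = 25.3333/5 = 5.0667
  s[A,B] = ((-2.3333)·(2.5) + (-0.3333)·(0.5) + (1.6667)·(-2.5) + (3.6667)·(3.5) + (-1.3333)·(-0.5) + (-1.3333)·(-3.5)) / 5 = 8/5 = 1.6
  s[B,B] = ((2.5)·(2.5) + (0.5)·(0.5) + (-2.5)·(-2.5) + (3.5)·(3.5) + (-0.5)·(-0.5) + (-3.5)·(-3.5)) / 5 = 37.5/5 = 7.5
  Sample standard deviations s_i = √(s[i,i]):
  s(A) = √(5.0667) = 2.2509
  s(B) = √(7.5) = 2.7386

Step 3 — r_{ij} = s_{ij} / (s_i · s_j):
  r[A,A] = 1 (diagonal).
  r[A,B] = 1.6 / (2.2509 · 2.7386) = 1.6 / 6.1644 = 0.2596
  r[B,B] = 1 (diagonal).

R is symmetric with unit diagonal. Assembling:

R = [[1, 0.2596],
 [0.2596, 1]]


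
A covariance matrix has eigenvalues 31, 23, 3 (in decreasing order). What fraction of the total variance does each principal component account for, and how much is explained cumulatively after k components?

Step 1 — total variance = trace(Sigma) = Σ λ_i = 31 + 23 + 3 = 57.

Step 2 — fraction explained by component i = λ_i / Σ λ:
  PC1: 31/57 = 0.5439
  PC2: 23/57 = 0.4035
  PC3: 3/57 = 0.0526

Step 3 — cumulative fraction after k components = (λ_1 + ... + λ_k) / Σ λ:
  k = 1: 31/57 = 0.5439
  k = 2: (31 + 23)/57 = 54/57 = 0.9474
  k = 3: (31 + 23 + 3)/57 = 57/57 = 1

Summary (fraction, with percent):

explained: PC1 0.5439 (54.39%), PC2 0.4035 (40.35%), PC3 0.0526 (5.26%);  cumulative: 0.5439, 0.9474, 1


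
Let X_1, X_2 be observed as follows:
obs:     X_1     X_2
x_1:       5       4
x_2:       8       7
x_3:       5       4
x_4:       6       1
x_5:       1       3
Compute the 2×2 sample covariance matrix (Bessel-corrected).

Step 1 — column means:
  mean(X_1) = (5 + 8 + 5 + 6 + 1) / 5 = 25/5 = 5
  mean(X_2) = (4 + 7 + 4 + 1 + 3) / 5 = 19/5 = 3.8

Step 2 — sample covariance S[i,j] = (1/(n-1)) · Σ_k (x_{k,i} - mean_i) · (x_{k,j} - mean_j), with n-1 = 4.
  S[X_1,X_1] = ((0)·(0) + (3)·(3) + (0)·(0) + (1)·(1) + (-4)·(-4)) / 4 = 26/4 = 6.5
  S[X_1,X_2] = ((0)·(0.2) + (3)·(3.2) + (0)·(0.2) + (1)·(-2.8) + (-4)·(-0.8)) / 4 = 10/4 = 2.5
  S[X_2,X_2] = ((0.2)·(0.2) + (3.2)·(3.2) + (0.2)·(0.2) + (-2.8)·(-2.8) + (-0.8)·(-0.8)) / 4 = 18.8/4 = 4.7

S is symmetric (S[j,i] = S[i,j]). Assembling:

S = [[6.5, 2.5],
 [2.5, 4.7]]


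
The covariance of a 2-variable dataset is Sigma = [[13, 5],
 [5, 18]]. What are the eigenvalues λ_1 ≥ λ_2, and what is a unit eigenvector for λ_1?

Step 1 — characteristic polynomial of 2×2 Sigma:
  det(Sigma - λI) = λ² - trace · λ + det = 0.
  trace = 13 + 18 = 31, det = 13·18 - (5)² = 209.
Step 2 — discriminant:
  Δ = trace² - 4·det = 961 - 836 = 125.
Step 3 — eigenvalues:
  λ = (trace ± √Δ)/2 = (31 ± 11.1803)/2,
  λ_1 = 21.0902,  λ_2 = 9.9098.

Step 4 — unit eigenvector for λ_1: solve (Sigma - λ_1 I)v = 0. First row:
  (13 - 21.0902)·v_x + (5)·v_y = 0, i.e. (-8.0902)·v_x + (5)·v_y = 0,
  so v ∝ (b, λ_1 - a) = (5, 8.0902) = u.
  ||u|| = √((5)² + (8.0902)²) = √(90.4508) ≈ 9.5106,
  v_1 = u/||u|| ≈ (0.5257, 0.8507) (||v_1|| = 1).

λ_1 = 21.0902,  λ_2 = 9.9098;  v_1 ≈ (0.5257, 0.8507)


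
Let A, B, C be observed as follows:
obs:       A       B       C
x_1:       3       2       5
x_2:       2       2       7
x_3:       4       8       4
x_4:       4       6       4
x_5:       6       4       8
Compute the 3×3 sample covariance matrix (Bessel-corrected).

Step 1 — column means:
  mean(A) = (3 + 2 + 4 + 4 + 6) / 5 = 19/5 = 3.8
  mean(B) = (2 + 2 + 8 + 6 + 4) / 5 = 22/5 = 4.4
  mean(C) = (5 + 7 + 4 + 4 + 8) / 5 = 28/5 = 5.6

Step 2 — sample covariance S[i,j] = (1/(n-1)) · Σ_k (x_{k,i} - mean_i) · (x_{k,j} - mean_j), with n-1 = 4.
  S[A,A] = ((-0.8)·(-0.8) + (-1.8)·(-1.8) + (0.2)·(0.2) + (0.2)·(0.2) + (2.2)·(2.2)) / 4 = 8.8/4 = 2.2
  S[A,B] = ((-0.8)·(-2.4) + (-1.8)·(-2.4) + (0.2)·(3.6) + (0.2)·(1.6) + (2.2)·(-0.4)) / 4 = 6.4/4 = 1.6
  S[A,C] = ((-0.8)·(-0.6) + (-1.8)·(1.4) + (0.2)·(-1.6) + (0.2)·(-1.6) + (2.2)·(2.4)) / 4 = 2.6/4 = 0.65
  S[B,B] = ((-2.4)·(-2.4) + (-2.4)·(-2.4) + (3.6)·(3.6) + (1.6)·(1.6) + (-0.4)·(-0.4)) / 4 = 27.2/4 = 6.8
  S[B,C] = ((-2.4)·(-0.6) + (-2.4)·(1.4) + (3.6)·(-1.6) + (1.6)·(-1.6) + (-0.4)·(2.4)) / 4 = -11.2/4 = -2.8
  S[C,C] = ((-0.6)·(-0.6) + (1.4)·(1.4) + (-1.6)·(-1.6) + (-1.6)·(-1.6) + (2.4)·(2.4)) / 4 = 13.2/4 = 3.3

S is symmetric (S[j,i] = S[i,j]). Assembling:

S = [[2.2, 1.6, 0.65],
 [1.6, 6.8, -2.8],
 [0.65, -2.8, 3.3]]


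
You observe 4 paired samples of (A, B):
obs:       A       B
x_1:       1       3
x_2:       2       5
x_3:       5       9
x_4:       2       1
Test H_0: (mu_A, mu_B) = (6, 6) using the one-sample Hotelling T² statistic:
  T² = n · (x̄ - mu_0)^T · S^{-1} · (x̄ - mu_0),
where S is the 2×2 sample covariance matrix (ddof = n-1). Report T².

Step 1 — sample mean vector:
  mean(A) = (1 + 2 + 5 + 2) / 4 = 10/4 = 2.5
  mean(B) = (3 + 5 + 9 + 1) / 4 = 18/4 = 4.5
  x̄ = (2.5, 4.5),  deviation x̄ - mu_0 = (2.5, 4.5) - (6, 6) = (-3.5, -1.5).

Step 2 — sample covariance matrix, S[i,j] = (1/(n-1)) · Σ_k (x_{k,i} - mean_i) · (x_{k,j} - mean_j), divisor n-1 = 3:
  S[A,A] = ((-1.5)·(-1.5) + (-0.5)·(-0.5) + (2.5)·(2.5) + (-0.5)·(-0.5)) / 3 = 9/3 = 3
  S[A,B] = ((-1.5)·(-1.5) + (-0.5)·(0.5) + (2.5)·(4.5) + (-0.5)·(-3.5)) / 3 = 15/3 = 5
  S[B,B] = ((-1.5)·(-1.5) + (0.5)·(0.5) + (4.5)·(4.5) + (-3.5)·(-3.5)) / 3 = 35/3 = 11.6667
  S = [[3, 5],
 [5, 11.6667]].

Step 3 — invert S. det(S) = 3·11.6667 - (5)² = 10.
  S^{-1} = (1/det) · [[d, -b], [-b, a]] = [[1.1667, -0.5],
 [-0.5, 0.3]].

Step 4 — quadratic form (x̄ - mu_0)^T · S^{-1} · (x̄ - mu_0):
  S^{-1} · (x̄ - mu_0) = (-3.3333, 1.3),
  (x̄ - mu_0)^T · [...] = (-3.5)·(-3.3333) + (-1.5)·(1.3) = 9.7167.

Step 5 — scale by n: T² = 4 · 9.7167 = 38.8667.

T² ≈ 38.8667


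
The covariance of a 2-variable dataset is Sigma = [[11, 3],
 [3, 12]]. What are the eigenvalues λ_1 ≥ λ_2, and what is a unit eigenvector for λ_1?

Step 1 — characteristic polynomial of 2×2 Sigma:
  det(Sigma - λI) = λ² - trace · λ + det = 0.
  trace = 11 + 12 = 23, det = 11·12 - (3)² = 123.
Step 2 — discriminant:
  Δ = trace² - 4·det = 529 - 492 = 37.
Step 3 — eigenvalues:
  λ = (trace ± √Δ)/2 = (23 ± 6.0828)/2,
  λ_1 = 14.5414,  λ_2 = 8.4586.

Step 4 — unit eigenvector for λ_1: solve (Sigma - λ_1 I)v = 0. First row:
  (11 - 14.5414)·v_x + (3)·v_y = 0, i.e. (-3.5414)·v_x + (3)·v_y = 0,
  so v ∝ (b, λ_1 - a) = (3, 3.5414) = u.
  ||u|| = √((3)² + (3.5414)²) = √(21.5414) ≈ 4.6413,
  v_1 = u/||u|| ≈ (0.6464, 0.763) (||v_1|| = 1).

λ_1 = 14.5414,  λ_2 = 8.4586;  v_1 ≈ (0.6464, 0.763)


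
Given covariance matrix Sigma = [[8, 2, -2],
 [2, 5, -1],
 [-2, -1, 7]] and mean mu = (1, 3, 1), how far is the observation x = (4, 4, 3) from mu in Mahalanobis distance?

Step 1 — centre the observation: (x - mu) = (3, 1, 2).

Step 2 — invert Sigma (cofactor / det for 3×3, or solve directly):
  Sigma^{-1} = [[0.1466, -0.0517, 0.0345],
 [-0.0517, 0.2241, 0.0172],
 [0.0345, 0.0172, 0.1552]].

Step 3 — form the quadratic (x - mu)^T · Sigma^{-1} · (x - mu):
  Sigma^{-1} · (x - mu) = (0.4569, 0.1034, 0.431).
  (x - mu)^T · [Sigma^{-1} · (x - mu)] = (3)·(0.4569) + (1)·(0.1034) + (2)·(0.431) = 2.3362.

Step 4 — take square root: d = √(2.3362) ≈ 1.5285.

d(x, mu) = √(2.3362) ≈ 1.5285


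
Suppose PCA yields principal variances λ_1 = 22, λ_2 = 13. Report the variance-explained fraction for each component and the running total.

Step 1 — total variance = trace(Sigma) = Σ λ_i = 22 + 13 = 35.

Step 2 — fraction explained by component i = λ_i / Σ λ:
  PC1: 22/35 = 0.6286
  PC2: 13/35 = 0.3714

Step 3 — cumulative fraction after k components = (λ_1 + ... + λ_k) / Σ λ:
  k = 1: 22/35 = 0.6286
  k = 2: (22 + 13)/35 = 35/35 = 1

Summary (fraction, with percent):

explained: PC1 0.6286 (62.86%), PC2 0.3714 (37.14%);  cumulative: 0.6286, 1


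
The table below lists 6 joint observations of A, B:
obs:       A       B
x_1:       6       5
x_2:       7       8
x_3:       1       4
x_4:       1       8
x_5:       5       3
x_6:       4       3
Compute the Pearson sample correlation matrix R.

Step 1 — column means:
  mean(A) = (6 + 7 + 1 + 1 + 5 + 4) / 6 = 24/6 = 4
  mean(B) = (5 + 8 + 4 + 8 + 3 + 3) / 6 = 31/6 = 5.1667

Step 2 — sample variances and covariances s[i,j] = (1/(n-1)) · Σ_k (x_{k,i} - mean_i) · (x_{k,j} - mean_j), with n-1 = 5:
  s[A,A] = ((2)·(2) + (3)·(3) + (-3)·(-3) + (-3)·(-3) + (1)·(1) + (0)·(0)) / 5 = 32/5 = 6.4
  s[A,B] = ((2)·(-0.1667) + (3)·(2.8333) + (-3)·(-1.1667) + (-3)·(2.8333) + (1)·(-2.1667) + (0)·(-2.1667)) / 5 = 1/5 = 0.2
  s[B,B] = ((-0.1667)·(-0.1667) + (2.8333)·(2.8333) + (-1.1667)·(-1.1667) + (2.8333)·(2.8333) + (-2.1667)·(-2.1667) + (-2.1667)·(-2.1667)) / 5 = 26.8333/5 = 5.3667
  Sample standard deviations s_i = √(s[i,i]):
  s(A) = √(6.4) = 2.5298
  s(B) = √(5.3667) = 2.3166

Step 3 — r_{ij} = s_{ij} / (s_i · s_j):
  r[A,A] = 1 (diagonal).
  r[A,B] = 0.2 / (2.5298 · 2.3166) = 0.2 / 5.8606 = 0.0341
  r[B,B] = 1 (diagonal).

R is symmetric with unit diagonal. Assembling:

R = [[1, 0.0341],
 [0.0341, 1]]


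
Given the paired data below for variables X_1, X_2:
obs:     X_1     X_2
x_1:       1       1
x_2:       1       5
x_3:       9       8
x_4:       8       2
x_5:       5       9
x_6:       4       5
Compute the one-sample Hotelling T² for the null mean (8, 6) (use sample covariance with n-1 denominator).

Step 1 — sample mean vector:
  mean(X_1) = (1 + 1 + 9 + 8 + 5 + 4) / 6 = 28/6 = 4.6667
  mean(X_2) = (1 + 5 + 8 + 2 + 9 + 5) / 6 = 30/6 = 5
  x̄ = (4.6667, 5),  deviation x̄ - mu_0 = (4.6667, 5) - (8, 6) = (-3.3333, -1).

Step 2 — sample covariance matrix, S[i,j] = (1/(n-1)) · Σ_k (x_{k,i} - mean_i) · (x_{k,j} - mean_j), divisor n-1 = 5:
  S[X_1,X_1] = ((-3.6667)·(-3.6667) + (-3.6667)·(-3.6667) + (4.3333)·(4.3333) + (3.3333)·(3.3333) + (0.3333)·(0.3333) + (-0.6667)·(-0.6667)) / 5 = 57.3333/5 = 11.4667
  S[X_1,X_2] = ((-3.6667)·(-4) + (-3.6667)·(0) + (4.3333)·(3) + (3.3333)·(-3) + (0.3333)·(4) + (-0.6667)·(0)) / 5 = 19/5 = 3.8
  S[X_2,X_2] = ((-4)·(-4) + (0)·(0) + (3)·(3) + (-3)·(-3) + (4)·(4) + (0)·(0)) / 5 = 50/5 = 10
  S = [[11.4667, 3.8],
 [3.8, 10]].

Step 3 — invert S. det(S) = 11.4667·10 - (3.8)² = 100.2267.
  S^{-1} = (1/det) · [[d, -b], [-b, a]] = [[0.0998, -0.0379],
 [-0.0379, 0.1144]].

Step 4 — quadratic form (x̄ - mu_0)^T · S^{-1} · (x̄ - mu_0):
  S^{-1} · (x̄ - mu_0) = (-0.2947, 0.012),
  (x̄ - mu_0)^T · [...] = (-3.3333)·(-0.2947) + (-1)·(0.012) = 0.9702.

Step 5 — scale by n: T² = 6 · 0.9702 = 5.8215.

T² ≈ 5.8215


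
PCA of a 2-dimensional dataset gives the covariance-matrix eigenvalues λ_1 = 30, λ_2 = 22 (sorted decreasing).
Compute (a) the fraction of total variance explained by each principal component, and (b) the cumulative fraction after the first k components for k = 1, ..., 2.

Step 1 — total variance = trace(Sigma) = Σ λ_i = 30 + 22 = 52.

Step 2 — fraction explained by component i = λ_i / Σ λ:
  PC1: 30/52 = 0.5769
  PC2: 22/52 = 0.4231

Step 3 — cumulative fraction after k components = (λ_1 + ... + λ_k) / Σ λ:
  k = 1: 30/52 = 0.5769
  k = 2: (30 + 22)/52 = 52/52 = 1

Summary (fraction, with percent):

explained: PC1 0.5769 (57.69%), PC2 0.4231 (42.31%);  cumulative: 0.5769, 1


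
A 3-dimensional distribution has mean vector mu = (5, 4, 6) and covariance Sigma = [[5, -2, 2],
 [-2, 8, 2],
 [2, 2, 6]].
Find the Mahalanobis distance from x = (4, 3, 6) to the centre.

Step 1 — centre the observation: (x - mu) = (-1, -1, 0).

Step 2 — invert Sigma (cofactor / det for 3×3, or solve directly):
  Sigma^{-1} = [[0.2973, 0.1081, -0.1351],
 [0.1081, 0.1757, -0.0946],
 [-0.1351, -0.0946, 0.2432]].

Step 3 — form the quadratic (x - mu)^T · Sigma^{-1} · (x - mu):
  Sigma^{-1} · (x - mu) = (-0.4054, -0.2838, 0.2297).
  (x - mu)^T · [Sigma^{-1} · (x - mu)] = (-1)·(-0.4054) + (-1)·(-0.2838) + (0)·(0.2297) = 0.6892.

Step 4 — take square root: d = √(0.6892) ≈ 0.8302.

d(x, mu) = √(0.6892) ≈ 0.8302


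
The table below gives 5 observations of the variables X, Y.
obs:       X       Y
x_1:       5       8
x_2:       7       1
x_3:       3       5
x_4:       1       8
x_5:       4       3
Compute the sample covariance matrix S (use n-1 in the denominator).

Step 1 — column means:
  mean(X) = (5 + 7 + 3 + 1 + 4) / 5 = 20/5 = 4
  mean(Y) = (8 + 1 + 5 + 8 + 3) / 5 = 25/5 = 5

Step 2 — sample covariance S[i,j] = (1/(n-1)) · Σ_k (x_{k,i} - mean_i) · (x_{k,j} - mean_j), with n-1 = 4.
  S[X,X] = ((1)·(1) + (3)·(3) + (-1)·(-1) + (-3)·(-3) + (0)·(0)) / 4 = 20/4 = 5
  S[X,Y] = ((1)·(3) + (3)·(-4) + (-1)·(0) + (-3)·(3) + (0)·(-2)) / 4 = -18/4 = -4.5
  S[Y,Y] = ((3)·(3) + (-4)·(-4) + (0)·(0) + (3)·(3) + (-2)·(-2)) / 4 = 38/4 = 9.5

S is symmetric (S[j,i] = S[i,j]). Assembling:

S = [[5, -4.5],
 [-4.5, 9.5]]


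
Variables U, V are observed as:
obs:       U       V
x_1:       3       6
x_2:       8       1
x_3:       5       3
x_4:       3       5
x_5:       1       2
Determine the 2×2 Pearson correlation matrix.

Step 1 — column means:
  mean(U) = (3 + 8 + 5 + 3 + 1) / 5 = 20/5 = 4
  mean(V) = (6 + 1 + 3 + 5 + 2) / 5 = 17/5 = 3.4

Step 2 — sample variances and covariances s[i,j] = (1/(n-1)) · Σ_k (x_{k,i} - mean_i) · (x_{k,j} - mean_j), with n-1 = 4:
  s[U,U] = ((-1)·(-1) + (4)·(4) + (1)·(1) + (-1)·(-1) + (-3)·(-3)) / 4 = 28/4 = 7
  s[U,V] = ((-1)·(2.6) + (4)·(-2.4) + (1)·(-0.4) + (-1)·(1.6) + (-3)·(-1.4)) / 4 = -10/4 = -2.5
  s[V,V] = ((2.6)·(2.6) + (-2.4)·(-2.4) + (-0.4)·(-0.4) + (1.6)·(1.6) + (-1.4)·(-1.4)) / 4 = 17.2/4 = 4.3
  Sample standard deviations s_i = √(s[i,i]):
  s(U) = √(7) = 2.6458
  s(V) = √(4.3) = 2.0736

Step 3 — r_{ij} = s_{ij} / (s_i · s_j):
  r[U,U] = 1 (diagonal).
  r[U,V] = -2.5 / (2.6458 · 2.0736) = -2.5 / 5.4863 = -0.4557
  r[V,V] = 1 (diagonal).

R is symmetric with unit diagonal. Assembling:

R = [[1, -0.4557],
 [-0.4557, 1]]


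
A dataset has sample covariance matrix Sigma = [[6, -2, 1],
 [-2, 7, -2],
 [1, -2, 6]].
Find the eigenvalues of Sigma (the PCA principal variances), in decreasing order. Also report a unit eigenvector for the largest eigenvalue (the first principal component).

Step 1 — characteristic polynomial p(λ) = det(λI - Sigma) = λ³ - tr·λ² + c_1·λ - det, where tr = trace, c_1 = sum of the principal 2×2 minors, det = det(Sigma):
  tr = 6 + 7 + 6 = 19,
  c_1 = (6·7 - (-2)²) + (6·6 - (1)²) + (7·6 - (-2)²) = 38 + 35 + 38 = 111,
  det = 6·(7·6 - (-2)²) - (-2)·((-2)·6 - (-2)·(1)) + (1)·((-2)·(-2) - 7·(1)) = 6·(38) - (-2)·(-10) + (1)·(-3) = 205.
  So p(λ) = λ³ - 19λ² + 111λ - 205.
Step 2 — look for an integer root (rational root theorem: any rational root is an integer divisor of 205). Testing λ = 5:
  p(5) = 125 - 475 + 555 - 205 = 0  ✓
  Dividing out (λ - 5): p(λ) = (λ - 5)(λ² - 14λ + 41).
Step 3 — remaining eigenvalues from the quadratic λ² - 14λ + 41 = 0:
  Δ = 14² - 4·41 = 196 - 164 = 32,  λ = (14 ± √32)/2 = (14 ± 5.6569)/2 ≈ 9.8284 or 4.1716.
  Sorted: λ_1 = 9.8284,  λ_2 = 5,  λ_3 = 4.1716  (check: sum = 19 = tr ✓).

Step 4 — unit eigenvector for λ_1 ≈ 9.8284: v spans the null space of (Sigma - λ_1 I), whose rows are
  r_1 = (-3.8284, -2, 1),  r_2 = (-2, -2.8284, -2),  r_3 = (1, -2, -3.8284).
  v is orthogonal to every row, so take v ∝ r_1 × r_2 = ((-2)·(-2) - (1)·(-2.8284), (1)·(-2) - (-3.8284)·(-2), (-3.8284)·(-2.8284) - (-2)·(-2)) ≈ (6.8284, -9.6569, 6.8284).
  Let u = (6.8284, -9.6569, 6.8284).
  ||u|| = √((6.8284)² + (-9.6569)² + (6.8284)²) = √(186.5097) ≈ 13.6569,  v_1 = u/||u|| ≈ (0.5, -0.7071, 0.5) (||v_1|| = 1).

λ_1 = 9.8284,  λ_2 = 5,  λ_3 = 4.1716;  v_1 ≈ (0.5, -0.7071, 0.5)


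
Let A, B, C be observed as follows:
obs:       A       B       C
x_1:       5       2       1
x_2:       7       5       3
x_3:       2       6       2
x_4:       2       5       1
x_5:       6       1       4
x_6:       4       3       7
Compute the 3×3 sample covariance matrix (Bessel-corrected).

Step 1 — column means:
  mean(A) = (5 + 7 + 2 + 2 + 6 + 4) / 6 = 26/6 = 4.3333
  mean(B) = (2 + 5 + 6 + 5 + 1 + 3) / 6 = 22/6 = 3.6667
  mean(C) = (1 + 3 + 2 + 1 + 4 + 7) / 6 = 18/6 = 3

Step 2 — sample covariance S[i,j] = (1/(n-1)) · Σ_k (x_{k,i} - mean_i) · (x_{k,j} - mean_j), with n-1 = 5.
  S[A,A] = ((0.6667)·(0.6667) + (2.6667)·(2.6667) + (-2.3333)·(-2.3333) + (-2.3333)·(-2.3333) + (1.6667)·(1.6667) + (-0.3333)·(-0.3333)) / 5 = 21.3333/5 = 4.2667
  S[A,B] = ((0.6667)·(-1.6667) + (2.6667)·(1.3333) + (-2.3333)·(2.3333) + (-2.3333)·(1.3333) + (1.6667)·(-2.6667) + (-0.3333)·(-0.6667)) / 5 = -10.3333/5 = -2.0667
  S[A,C] = ((0.6667)·(-2) + (2.6667)·(0) + (-2.3333)·(-1) + (-2.3333)·(-2) + (1.6667)·(1) + (-0.3333)·(4)) / 5 = 6/5 = 1.2
  S[B,B] = ((-1.6667)·(-1.6667) + (1.3333)·(1.3333) + (2.3333)·(2.3333) + (1.3333)·(1.3333) + (-2.6667)·(-2.6667) + (-0.6667)·(-0.6667)) / 5 = 19.3333/5 = 3.8667
  S[B,C] = ((-1.6667)·(-2) + (1.3333)·(0) + (2.3333)·(-1) + (1.3333)·(-2) + (-2.6667)·(1) + (-0.6667)·(4)) / 5 = -7/5 = -1.4
  S[C,C] = ((-2)·(-2) + (0)·(0) + (-1)·(-1) + (-2)·(-2) + (1)·(1) + (4)·(4)) / 5 = 26/5 = 5.2

S is symmetric (S[j,i] = S[i,j]). Assembling:

S = [[4.2667, -2.0667, 1.2],
 [-2.0667, 3.8667, -1.4],
 [1.2, -1.4, 5.2]]


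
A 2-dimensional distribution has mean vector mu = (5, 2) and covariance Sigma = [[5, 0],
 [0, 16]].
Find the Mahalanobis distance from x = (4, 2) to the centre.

Step 1 — centre the observation: (x - mu) = (-1, 0).

Step 2 — invert Sigma. det(Sigma) = 5·16 - (0)² = 80.
  Sigma^{-1} = (1/det) · [[d, -b], [-b, a]] = [[0.2, 0],
 [0, 0.0625]].

Step 3 — form the quadratic (x - mu)^T · Sigma^{-1} · (x - mu):
  Sigma^{-1} · (x - mu) = (-0.2, 0).
  (x - mu)^T · [Sigma^{-1} · (x - mu)] = (-1)·(-0.2) + (0)·(0) = 0.2.

Step 4 — take square root: d = √(0.2) ≈ 0.4472.

d(x, mu) = √(0.2) ≈ 0.4472


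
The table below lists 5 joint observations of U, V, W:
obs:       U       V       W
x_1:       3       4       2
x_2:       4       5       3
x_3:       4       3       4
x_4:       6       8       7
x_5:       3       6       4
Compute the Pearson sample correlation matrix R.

Step 1 — column means:
  mean(U) = (3 + 4 + 4 + 6 + 3) / 5 = 20/5 = 4
  mean(V) = (4 + 5 + 3 + 8 + 6) / 5 = 26/5 = 5.2
  mean(W) = (2 + 3 + 4 + 7 + 4) / 5 = 20/5 = 4

Step 2 — sample variances and covariances s[i,j] = (1/(n-1)) · Σ_k (x_{k,i} - mean_i) · (x_{k,j} - mean_j), with n-1 = 4:
  s[U,U] = ((-1)·(-1) + (0)·(0) + (0)·(0) + (2)·(2) + (-1)·(-1)) / 4 = 6/4 = 1.5
  s[U,V] = ((-1)·(-1.2) + (0)·(-0.2) + (0)·(-2.2) + (2)·(2.8) + (-1)·(0.8)) / 4 = 6/4 = 1.5
  s[U,W] = ((-1)·(-2) + (0)·(-1) + (0)·(0) + (2)·(3) + (-1)·(0)) / 4 = 8/4 = 2
  s[V,V] = ((-1.2)·(-1.2) + (-0.2)·(-0.2) + (-2.2)·(-2.2) + (2.8)·(2.8) + (0.8)·(0.8)) / 4 = 14.8/4 = 3.7
  s[V,W] = ((-1.2)·(-2) + (-0.2)·(-1) + (-2.2)·(0) + (2.8)·(3) + (0.8)·(0)) / 4 = 11/4 = 2.75
  s[W,W] = ((-2)·(-2) + (-1)·(-1) + (0)·(0) + (3)·(3) + (0)·(0)) / 4 = 14/4 = 3.5
  Sample standard deviations s_i = √(s[i,i]):
  s(U) = √(1.5) = 1.2247
  s(V) = √(3.7) = 1.9235
  s(W) = √(3.5) = 1.8708

Step 3 — r_{ij} = s_{ij} / (s_i · s_j):
  r[U,U] = 1 (diagonal).
  r[U,V] = 1.5 / (1.2247 · 1.9235) = 1.5 / 2.3558 = 0.6367
  r[U,W] = 2 / (1.2247 · 1.8708) = 2 / 2.2913 = 0.8729
  r[V,V] = 1 (diagonal).
  r[V,W] = 2.75 / (1.9235 · 1.8708) = 2.75 / 3.5986 = 0.7642
  r[W,W] = 1 (diagonal).

R is symmetric with unit diagonal. Assembling:

R = [[1, 0.6367, 0.8729],
 [0.6367, 1, 0.7642],
 [0.8729, 0.7642, 1]]
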